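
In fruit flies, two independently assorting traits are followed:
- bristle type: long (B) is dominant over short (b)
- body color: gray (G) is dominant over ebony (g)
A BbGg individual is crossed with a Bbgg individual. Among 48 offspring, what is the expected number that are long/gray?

Dihybrid cross BbGg × Bbgg — consider each gene separately:
bristle type: Bb × Bb → 1 BB, 2 Bb, 1 bb → 3 B_ : 1 bb (out of 4)
body color: Gg × gg → 2 Gg, 2 gg → 2 G_ : 2 gg (out of 4)
Combine (counts out of 4 × 4 = 16): long/gray (B_G_) = 3×2 = 6; long/ebony (B_gg) = 3×2 = 6; short/gray (bbG_) = 1×2 = 2; short/ebony (bbgg) = 1×2 = 2
Phenotype counts (out of 16): 6 long/gray, 6 long/ebony, 2 short/gray, 2 short/ebony
long/gray: 6 out of 16 → fraction 3/8
Expected count = 3/8 × 48 = 18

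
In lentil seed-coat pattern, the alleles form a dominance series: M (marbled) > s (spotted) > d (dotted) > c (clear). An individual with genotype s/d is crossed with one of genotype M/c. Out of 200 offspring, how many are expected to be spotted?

Cross: s/d × M/c
Allele dominance: M > s > d > c
Offspring genotypes: 1 M/s, 1 s/c, 1 M/d, 1 d/c
Phenotype counts: 2 marbled, 1 spotted, 1 dotted
spotted: 1 out of 4 → fraction 1/4
Expected count = 1/4 × 200 = 50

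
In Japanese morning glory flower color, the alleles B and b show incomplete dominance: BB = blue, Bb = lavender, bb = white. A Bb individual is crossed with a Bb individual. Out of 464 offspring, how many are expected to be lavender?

Punnett square for Bb × Bb:
Offspring genotypes: 1 BB, 2 Bb, 1 bb
Phenotype counts: 1 blue, 2 lavender, 1 white
lavender: 2 out of 4 → fraction 1/2
Expected count = 1/2 × 464 = 232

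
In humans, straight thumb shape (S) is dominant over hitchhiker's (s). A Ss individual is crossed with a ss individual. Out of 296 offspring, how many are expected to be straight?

Punnett square for Ss × ss:
Offspring genotypes: 2 Ss, 2 ss
straight: 2, hitchhiker's: 2
straight: 2 out of 4 → fraction 1/2
Expected count = 1/2 × 296 = 148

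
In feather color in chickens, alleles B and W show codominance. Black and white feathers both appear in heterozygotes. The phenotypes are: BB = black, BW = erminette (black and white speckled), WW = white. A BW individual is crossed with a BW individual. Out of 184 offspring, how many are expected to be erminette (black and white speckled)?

Punnett square for BW × BW:
Offspring genotypes: 1 BB, 2 BW, 1 WW
Phenotype counts: 1 black, 2 erminette (black and white speckled), 1 white
erminette (black and white speckled): 2 out of 4 → fraction 1/2
Expected count = 1/2 × 184 = 92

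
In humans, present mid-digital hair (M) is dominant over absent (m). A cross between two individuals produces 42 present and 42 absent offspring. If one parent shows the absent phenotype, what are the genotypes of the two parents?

Observed offspring: 42 present, 42 absent
The observed ratio simplifies to 1:1. One parent shows absent, so its genotype must be mm. A 1:1 offspring split requires the other parent to be heterozygous (Mm).
Parent genotypes: mm × Mm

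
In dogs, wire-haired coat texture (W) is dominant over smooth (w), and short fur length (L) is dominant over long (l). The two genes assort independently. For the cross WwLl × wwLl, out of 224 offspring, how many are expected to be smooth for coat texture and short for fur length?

Dihybrid cross WwLl × wwLl — consider each gene separately:
coat texture: Ww × ww → 2 Ww, 2 ww → 2 W_ : 2 ww (out of 4)
fur length: Ll × Ll → 1 LL, 2 Ll, 1 ll → 3 L_ : 1 ll (out of 4)
Looking for: smooth (ww) and short (L_)
P(smooth) = 2/4, P(short) = 3/4
P(both) = 2/4 × 3/4 = 6/16 = 3/8
Expected count = 3/8 × 224 = 84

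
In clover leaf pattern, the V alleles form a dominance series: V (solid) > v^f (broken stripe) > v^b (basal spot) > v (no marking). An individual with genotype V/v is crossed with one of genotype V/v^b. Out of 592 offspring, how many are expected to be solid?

Cross: V/v × V/v^b
Allele dominance: V > v^f > v^b > v
Offspring genotypes: 1 V/V, 1 V/v^b, 1 V/v, 1 v^b/v
Phenotype counts: 3 solid, 1 basal spot
solid: 3 out of 4 → fraction 3/4
Expected count = 3/4 × 592 = 444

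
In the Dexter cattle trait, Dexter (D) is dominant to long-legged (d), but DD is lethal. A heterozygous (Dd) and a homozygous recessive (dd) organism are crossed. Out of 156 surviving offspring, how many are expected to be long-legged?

Cross: Dd × dd
Punnett square offspring (before lethality): 2 Dd, 2 dd
No DD offspring are produced in this cross.
long-legged: 2 out of 4 → fraction 1/2
Expected count = 1/2 × 156 = 78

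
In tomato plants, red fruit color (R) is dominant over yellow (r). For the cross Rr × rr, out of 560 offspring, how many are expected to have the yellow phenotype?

Punnett square for Rr × rr:
Offspring genotypes: 2 Rr, 2 rr
Total offspring: 4
Count with target: 2
Probability: 2/4 = 1/2
Expected count = 1/2 × 560 = 280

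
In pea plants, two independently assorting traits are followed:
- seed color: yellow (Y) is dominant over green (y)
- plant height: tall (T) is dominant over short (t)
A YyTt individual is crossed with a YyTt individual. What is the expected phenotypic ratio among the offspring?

Dihybrid cross YyTt × YyTt — consider each gene separately:
seed color: Yy × Yy → 1 YY, 2 Yy, 1 yy → 3 Y_ : 1 yy (out of 4)
plant height: Tt × Tt → 1 TT, 2 Tt, 1 tt → 3 T_ : 1 tt (out of 4)
Combine (counts out of 4 × 4 = 16): yellow/tall (Y_T_) = 3×3 = 9; yellow/short (Y_tt) = 3×1 = 3; green/tall (yyT_) = 1×3 = 3; green/short (yytt) = 1×1 = 1
Phenotype counts (out of 16): 9 yellow/tall, 3 yellow/short, 3 green/tall, 1 green/short
Ratio: 9 yellow/tall : 3 yellow/short : 3 green/tall : 1 green/short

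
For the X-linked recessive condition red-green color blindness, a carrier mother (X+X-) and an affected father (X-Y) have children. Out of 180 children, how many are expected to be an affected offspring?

Cross: X+X- × X-Y
Offspring: 1 X+X-, 1 X+Y, 1 X-X-, 1 X-Y
Probability of an affected offspring: 2/4 = 1/2
Expected count = 1/2 × 180 = 90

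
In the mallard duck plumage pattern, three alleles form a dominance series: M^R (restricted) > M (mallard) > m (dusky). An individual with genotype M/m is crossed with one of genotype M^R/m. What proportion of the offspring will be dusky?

Cross: M/m × M^R/m
Allele dominance: M^R > M > m
Offspring genotypes: 1 M^R/M, 1 M/m, 1 M^R/m, 1 m/m
Phenotype counts: 2 restricted, 1 mallard, 1 dusky
dusky: 1 out of 4
Probability: 1/4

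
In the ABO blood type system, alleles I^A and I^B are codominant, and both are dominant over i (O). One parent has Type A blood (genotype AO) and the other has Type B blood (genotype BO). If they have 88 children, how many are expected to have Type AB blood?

Cross: AO × BO
Possible offspring genotypes: 1 AB, 1 AO, 1 BO, 1 OO
Blood type counts: 1 Type AB, 1 Type A, 1 Type B, 1 Type O
Probability of Type AB: 1/4
Expected count = 1/4 × 88 = 22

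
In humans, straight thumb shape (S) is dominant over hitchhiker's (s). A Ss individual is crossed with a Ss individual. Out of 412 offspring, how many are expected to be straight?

Punnett square for Ss × Ss:
Offspring genotypes: 1 SS, 2 Ss, 1 ss
straight: 3, hitchhiker's: 1
straight: 3 out of 4 → fraction 3/4
Expected count = 3/4 × 412 = 309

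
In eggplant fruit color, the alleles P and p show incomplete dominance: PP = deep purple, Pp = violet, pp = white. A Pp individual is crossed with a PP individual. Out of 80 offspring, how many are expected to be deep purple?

Punnett square for Pp × PP:
Offspring genotypes: 2 PP, 2 Pp
Phenotype counts: 2 deep purple, 2 violet
deep purple: 2 out of 4 → fraction 1/2
Expected count = 1/2 × 80 = 40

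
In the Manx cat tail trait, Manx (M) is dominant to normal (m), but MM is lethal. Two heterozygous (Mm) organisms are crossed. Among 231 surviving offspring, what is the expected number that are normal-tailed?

Cross: Mm × Mm
Punnett square offspring (before lethality): 1 MM, 2 Mm, 1 mm
The MM genotype is lethal (embryos die); surviving offspring: 2 Mm, 1 mm
normal-tailed: 1 out of 3 → fraction 1/3
Expected count = 1/3 × 231 = 77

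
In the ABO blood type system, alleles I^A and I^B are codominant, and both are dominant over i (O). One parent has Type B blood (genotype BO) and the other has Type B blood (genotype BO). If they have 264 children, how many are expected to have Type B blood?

Cross: BO × BO
Possible offspring genotypes: 1 BB, 2 BO, 1 OO
Blood type counts: 3 Type B, 1 Type O
Probability of Type B: 3/4
Expected count = 3/4 × 264 = 198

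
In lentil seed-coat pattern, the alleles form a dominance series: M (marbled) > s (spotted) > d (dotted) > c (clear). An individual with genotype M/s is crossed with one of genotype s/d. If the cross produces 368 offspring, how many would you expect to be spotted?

Cross: M/s × s/d
Allele dominance: M > s > d > c
Offspring genotypes: 1 M/s, 1 M/d, 1 s/s, 1 s/d
Phenotype counts: 2 marbled, 2 spotted
spotted: 2 out of 4 → fraction 1/2
Expected count = 1/2 × 368 = 184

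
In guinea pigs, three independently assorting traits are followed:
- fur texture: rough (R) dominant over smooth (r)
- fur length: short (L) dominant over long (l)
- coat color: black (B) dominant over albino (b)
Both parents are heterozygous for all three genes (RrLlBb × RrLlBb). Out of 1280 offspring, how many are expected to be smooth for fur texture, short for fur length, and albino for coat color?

Trihybrid cross: RrLlBb × RrLlBb
Each trait segregates independently with a 3:1 phenotypic ratio, so each gene contributes 3/4 (dominant) or 1/4 (recessive).
Target: smooth (fur texture), short (fur length), albino (coat color)
Probability = product of independent per-trait probabilities
= 1/4 × 3/4 × 1/4 = 3/64
Expected count = 3/64 × 1280 = 60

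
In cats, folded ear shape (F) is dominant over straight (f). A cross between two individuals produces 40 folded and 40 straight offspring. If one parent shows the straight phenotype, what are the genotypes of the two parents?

Observed offspring: 40 folded, 40 straight
The observed ratio simplifies to 1:1. One parent shows straight, so its genotype must be ff. A 1:1 offspring split requires the other parent to be heterozygous (Ff).
Parent genotypes: ff × Ff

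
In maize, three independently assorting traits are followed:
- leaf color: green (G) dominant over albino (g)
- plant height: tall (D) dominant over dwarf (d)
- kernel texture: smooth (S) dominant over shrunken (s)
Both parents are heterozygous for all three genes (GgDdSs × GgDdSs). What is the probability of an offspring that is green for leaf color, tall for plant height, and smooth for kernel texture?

Trihybrid cross: GgDdSs × GgDdSs
Each trait segregates independently with a 3:1 phenotypic ratio, so each gene contributes 3/4 (dominant) or 1/4 (recessive).
Target: green (leaf color), tall (plant height), smooth (kernel texture)
Probability = product of independent per-trait probabilities
= 3/4 × 3/4 × 3/4 = 27/64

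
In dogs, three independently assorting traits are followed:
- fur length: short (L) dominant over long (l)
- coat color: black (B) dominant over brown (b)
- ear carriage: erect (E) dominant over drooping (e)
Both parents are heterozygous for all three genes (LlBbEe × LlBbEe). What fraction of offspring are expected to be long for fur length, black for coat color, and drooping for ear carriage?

Trihybrid cross: LlBbEe × LlBbEe
Each trait segregates independently with a 3:1 phenotypic ratio, so each gene contributes 3/4 (dominant) or 1/4 (recessive).
Target: long (fur length), black (coat color), drooping (ear carriage)
Probability = product of independent per-trait probabilities
= 1/4 × 3/4 × 1/4 = 3/64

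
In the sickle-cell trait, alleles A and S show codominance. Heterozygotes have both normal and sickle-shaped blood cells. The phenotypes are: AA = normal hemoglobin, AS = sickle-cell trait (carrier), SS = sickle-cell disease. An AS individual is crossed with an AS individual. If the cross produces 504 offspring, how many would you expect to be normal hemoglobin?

Punnett square for AS × AS:
Offspring genotypes: 1 AA, 2 AS, 1 SS
Phenotype counts: 1 normal hemoglobin, 2 sickle-cell trait (carrier), 1 sickle-cell disease
normal hemoglobin: 1 out of 4 → fraction 1/4
Expected count = 1/4 × 504 = 126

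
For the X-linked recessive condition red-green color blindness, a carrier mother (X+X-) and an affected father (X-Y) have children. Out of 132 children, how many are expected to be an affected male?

Cross: X+X- × X-Y
Offspring: 1 X+X-, 1 X+Y, 1 X-X-, 1 X-Y
Probability of an affected male: 1/4
Expected count = 1/4 × 132 = 33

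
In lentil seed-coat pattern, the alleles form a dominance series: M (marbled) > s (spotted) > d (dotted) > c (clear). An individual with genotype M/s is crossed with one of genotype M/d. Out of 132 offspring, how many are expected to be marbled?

Cross: M/s × M/d
Allele dominance: M > s > d > c
Offspring genotypes: 1 M/M, 1 M/d, 1 M/s, 1 s/d
Phenotype counts: 3 marbled, 1 spotted
marbled: 3 out of 4 → fraction 3/4
Expected count = 3/4 × 132 = 99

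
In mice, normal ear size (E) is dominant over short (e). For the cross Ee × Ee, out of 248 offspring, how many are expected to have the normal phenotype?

Punnett square for Ee × Ee:
Offspring genotypes: 1 EE, 2 Ee, 1 ee
Total offspring: 4
Count with target: 3
Probability: 3/4
Expected count = 3/4 × 248 = 186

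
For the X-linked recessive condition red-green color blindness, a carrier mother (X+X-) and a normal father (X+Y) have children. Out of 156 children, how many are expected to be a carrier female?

Cross: X+X- × X+Y
Offspring: 1 X+X+, 1 X+Y, 1 X+X-, 1 X-Y
Probability of a carrier female: 1/4
Expected count = 1/4 × 156 = 39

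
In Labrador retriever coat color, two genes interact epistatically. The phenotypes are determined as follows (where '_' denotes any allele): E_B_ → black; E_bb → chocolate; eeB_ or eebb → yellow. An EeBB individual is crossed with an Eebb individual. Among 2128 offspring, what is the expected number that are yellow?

Cross: EeBB × Eebb — consider each gene separately:
E gene: Ee × Ee → 1 EE, 2 Ee, 1 ee → 3 E_ : 1 ee (out of 4)
B gene: BB × bb → 4 Bb → 4 B_ (out of 4)
Genotype classes (out of 4 × 4 = 16): E_B_ = 3×4 = 12; eeB_ = 1×4 = 4
Apply the phenotype rules: E_B_ (12) → black; eeB_ (4) → yellow
Phenotype counts (out of 16): 12 black, 4 yellow
yellow: 4 out of 16 → fraction 1/4
Expected count = 1/4 × 2128 = 532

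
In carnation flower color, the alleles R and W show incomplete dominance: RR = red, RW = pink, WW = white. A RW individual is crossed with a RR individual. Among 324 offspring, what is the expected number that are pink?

Punnett square for RW × RR:
Offspring genotypes: 2 RR, 2 RW
Phenotype counts: 2 red, 2 pink
pink: 2 out of 4 → fraction 1/2
Expected count = 1/2 × 324 = 162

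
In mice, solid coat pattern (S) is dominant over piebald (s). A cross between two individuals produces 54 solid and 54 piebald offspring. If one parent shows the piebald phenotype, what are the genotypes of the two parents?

Observed offspring: 54 solid, 54 piebald
The observed ratio simplifies to 1:1. One parent shows piebald, so its genotype must be ss. A 1:1 offspring split requires the other parent to be heterozygous (Ss).
Parent genotypes: ss × Ss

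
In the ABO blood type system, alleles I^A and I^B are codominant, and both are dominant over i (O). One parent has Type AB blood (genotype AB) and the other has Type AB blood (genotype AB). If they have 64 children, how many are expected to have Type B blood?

Cross: AB × AB
Possible offspring genotypes: 1 AA, 2 AB, 1 BB
Blood type counts: 1 Type A, 2 Type AB, 1 Type B
Probability of Type B: 1/4
Expected count = 1/4 × 64 = 16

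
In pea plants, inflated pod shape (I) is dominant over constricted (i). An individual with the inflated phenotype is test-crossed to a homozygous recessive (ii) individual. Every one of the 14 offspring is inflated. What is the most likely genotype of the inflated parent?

Test cross: ? × ii
All offspring are inflated.
If the unknown parent were heterozygous (Ii), about half of 14 offspring would be constricted; none are. The unknown parent is most likely homozygous dominant (II).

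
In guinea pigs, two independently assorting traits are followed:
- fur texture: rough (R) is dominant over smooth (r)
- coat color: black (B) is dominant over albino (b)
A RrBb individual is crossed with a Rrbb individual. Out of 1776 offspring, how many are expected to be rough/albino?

Dihybrid cross RrBb × Rrbb — consider each gene separately:
fur texture: Rr × Rr → 1 RR, 2 Rr, 1 rr → 3 R_ : 1 rr (out of 4)
coat color: Bb × bb → 2 Bb, 2 bb → 2 B_ : 2 bb (out of 4)
Combine (counts out of 4 × 4 = 16): rough/black (R_B_) = 3×2 = 6; rough/albino (R_bb) = 3×2 = 6; smooth/black (rrB_) = 1×2 = 2; smooth/albino (rrbb) = 1×2 = 2
Phenotype counts (out of 16): 6 rough/black, 6 rough/albino, 2 smooth/black, 2 smooth/albino
rough/albino: 6 out of 16 → fraction 3/8
Expected count = 3/8 × 1776 = 666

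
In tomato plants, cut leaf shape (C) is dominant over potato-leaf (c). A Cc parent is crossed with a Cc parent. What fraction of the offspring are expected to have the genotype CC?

Punnett square for Cc × Cc:
Offspring genotypes: 1 CC, 2 Cc, 1 cc
Total offspring: 4
Count with target: 1
Probability: 1/4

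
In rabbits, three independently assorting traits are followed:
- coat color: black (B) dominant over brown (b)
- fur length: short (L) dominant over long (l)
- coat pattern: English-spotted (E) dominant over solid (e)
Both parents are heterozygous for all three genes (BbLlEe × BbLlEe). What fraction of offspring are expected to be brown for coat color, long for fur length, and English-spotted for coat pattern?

Trihybrid cross: BbLlEe × BbLlEe
Each trait segregates independently with a 3:1 phenotypic ratio, so each gene contributes 3/4 (dominant) or 1/4 (recessive).
Target: brown (coat color), long (fur length), English-spotted (coat pattern)
Probability = product of independent per-trait probabilities
= 1/4 × 1/4 × 3/4 = 3/64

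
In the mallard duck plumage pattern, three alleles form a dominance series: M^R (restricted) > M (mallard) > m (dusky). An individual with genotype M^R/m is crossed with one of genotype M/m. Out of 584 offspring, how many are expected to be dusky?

Cross: M^R/m × M/m
Allele dominance: M^R > M > m
Offspring genotypes: 1 M^R/M, 1 M^R/m, 1 M/m, 1 m/m
Phenotype counts: 2 restricted, 1 mallard, 1 dusky
dusky: 1 out of 4 → fraction 1/4
Expected count = 1/4 × 584 = 146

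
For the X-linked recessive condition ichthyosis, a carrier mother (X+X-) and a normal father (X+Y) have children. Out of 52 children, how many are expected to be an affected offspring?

Cross: X+X- × X+Y
Offspring: 1 X+X+, 1 X+Y, 1 X+X-, 1 X-Y
Probability of an affected offspring: 1/4
Expected count = 1/4 × 52 = 13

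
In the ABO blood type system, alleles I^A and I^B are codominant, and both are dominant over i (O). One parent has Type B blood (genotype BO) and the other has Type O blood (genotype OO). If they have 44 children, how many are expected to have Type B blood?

Cross: BO × OO
Possible offspring genotypes: 2 BO, 2 OO
Blood type counts: 2 Type B, 2 Type O
Probability of Type B: 2/4 = 1/2
Expected count = 1/2 × 44 = 22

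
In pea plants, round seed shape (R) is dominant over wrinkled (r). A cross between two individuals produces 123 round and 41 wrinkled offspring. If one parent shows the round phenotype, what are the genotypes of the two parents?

Observed offspring: 123 round, 41 wrinkled
The observed ratio simplifies to 3:1. Wrinkled (rr) offspring appear, so each parent must contribute one r allele. The parent stated to show round carries R, so it is Rr. The other parent is then either Rr or rr: Rr × rr would give a 1:1 split, whereas Rr × Rr gives 3:1 — matching the data. So both parents are heterozygous (Rr × Rr).
Parent genotypes: Rr × Rr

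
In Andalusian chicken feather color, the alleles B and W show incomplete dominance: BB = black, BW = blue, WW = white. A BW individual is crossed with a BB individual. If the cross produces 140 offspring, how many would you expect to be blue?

Punnett square for BW × BB:
Offspring genotypes: 2 BB, 2 BW
Phenotype counts: 2 black, 2 blue
blue: 2 out of 4 → fraction 1/2
Expected count = 1/2 × 140 = 70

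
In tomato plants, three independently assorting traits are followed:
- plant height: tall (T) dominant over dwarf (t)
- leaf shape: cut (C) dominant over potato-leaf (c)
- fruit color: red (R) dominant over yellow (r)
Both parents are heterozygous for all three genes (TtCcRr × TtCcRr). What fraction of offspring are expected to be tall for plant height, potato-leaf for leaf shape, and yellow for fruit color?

Trihybrid cross: TtCcRr × TtCcRr
Each trait segregates independently with a 3:1 phenotypic ratio, so each gene contributes 3/4 (dominant) or 1/4 (recessive).
Target: tall (plant height), potato-leaf (leaf shape), yellow (fruit color)
Probability = product of independent per-trait probabilities
= 3/4 × 1/4 × 1/4 = 3/64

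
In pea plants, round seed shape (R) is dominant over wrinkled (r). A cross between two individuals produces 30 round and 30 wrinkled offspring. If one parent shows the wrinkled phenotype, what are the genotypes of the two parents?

Observed offspring: 30 round, 30 wrinkled
The observed ratio simplifies to 1:1. One parent shows wrinkled, so its genotype must be rr. A 1:1 offspring split requires the other parent to be heterozygous (Rr).
Parent genotypes: rr × Rr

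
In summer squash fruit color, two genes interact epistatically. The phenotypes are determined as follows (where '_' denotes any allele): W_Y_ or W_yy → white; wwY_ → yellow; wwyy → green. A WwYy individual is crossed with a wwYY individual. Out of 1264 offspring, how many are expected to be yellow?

Cross: WwYy × wwYY — consider each gene separately:
W gene: Ww × ww → 2 Ww, 2 ww → 2 W_ : 2 ww (out of 4)
Y gene: Yy × YY → 2 YY, 2 Yy → 4 Y_ (out of 4)
Genotype classes (out of 4 × 4 = 16): W_Y_ = 2×4 = 8; wwY_ = 2×4 = 8
Apply the phenotype rules: W_Y_ (8) → white; wwY_ (8) → yellow
Phenotype counts (out of 16): 8 white, 8 yellow
yellow: 8 out of 16 → fraction 1/2
Expected count = 1/2 × 1264 = 632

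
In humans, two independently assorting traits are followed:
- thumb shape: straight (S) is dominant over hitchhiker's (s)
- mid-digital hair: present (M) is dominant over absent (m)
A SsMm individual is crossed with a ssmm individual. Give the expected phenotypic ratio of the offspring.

Dihybrid cross SsMm × ssmm — consider each gene separately:
thumb shape: Ss × ss → 2 Ss, 2 ss → 2 S_ : 2 ss (out of 4)
mid-digital hair: Mm × mm → 2 Mm, 2 mm → 2 M_ : 2 mm (out of 4)
Combine (counts out of 4 × 4 = 16): straight/present (S_M_) = 2×2 = 4; straight/absent (S_mm) = 2×2 = 4; hitchhiker's/present (ssM_) = 2×2 = 4; hitchhiker's/absent (ssmm) = 2×2 = 4
Phenotype counts (out of 16): 4 straight/present, 4 straight/absent, 4 hitchhiker's/present, 4 hitchhiker's/absent
Ratio: 1 straight/present : 1 straight/absent : 1 hitchhiker's/present : 1 hitchhiker's/absent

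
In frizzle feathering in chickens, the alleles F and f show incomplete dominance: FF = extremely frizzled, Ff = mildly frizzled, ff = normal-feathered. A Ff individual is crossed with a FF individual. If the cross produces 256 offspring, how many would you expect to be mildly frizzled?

Punnett square for Ff × FF:
Offspring genotypes: 2 FF, 2 Ff
Phenotype counts: 2 extremely frizzled, 2 mildly frizzled
mildly frizzled: 2 out of 4 → fraction 1/2
Expected count = 1/2 × 256 = 128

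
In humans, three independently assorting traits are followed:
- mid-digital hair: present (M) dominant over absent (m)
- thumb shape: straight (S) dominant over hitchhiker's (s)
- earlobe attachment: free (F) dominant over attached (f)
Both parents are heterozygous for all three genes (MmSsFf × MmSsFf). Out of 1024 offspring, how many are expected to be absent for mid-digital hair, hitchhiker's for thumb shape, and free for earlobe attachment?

Trihybrid cross: MmSsFf × MmSsFf
Each trait segregates independently with a 3:1 phenotypic ratio, so each gene contributes 3/4 (dominant) or 1/4 (recessive).
Target: absent (mid-digital hair), hitchhiker's (thumb shape), free (earlobe attachment)
Probability = product of independent per-trait probabilities
= 1/4 × 1/4 × 3/4 = 3/64
Expected count = 3/64 × 1024 = 48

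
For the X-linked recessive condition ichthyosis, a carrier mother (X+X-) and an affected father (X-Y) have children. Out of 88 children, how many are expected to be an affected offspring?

Cross: X+X- × X-Y
Offspring: 1 X+X-, 1 X+Y, 1 X-X-, 1 X-Y
Probability of an affected offspring: 2/4 = 1/2
Expected count = 1/2 × 88 = 44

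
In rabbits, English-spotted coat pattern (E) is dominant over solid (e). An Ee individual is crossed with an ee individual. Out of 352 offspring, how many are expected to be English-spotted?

Punnett square for Ee × ee:
Offspring genotypes: 2 Ee, 2 ee
English-spotted: 2, solid: 2
English-spotted: 2 out of 4 → fraction 1/2
Expected count = 1/2 × 352 = 176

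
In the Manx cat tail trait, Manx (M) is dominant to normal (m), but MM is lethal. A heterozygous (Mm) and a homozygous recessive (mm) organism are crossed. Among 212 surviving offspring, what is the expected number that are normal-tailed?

Cross: Mm × mm
Punnett square offspring (before lethality): 2 Mm, 2 mm
No MM offspring are produced in this cross.
normal-tailed: 2 out of 4 → fraction 1/2
Expected count = 1/2 × 212 = 106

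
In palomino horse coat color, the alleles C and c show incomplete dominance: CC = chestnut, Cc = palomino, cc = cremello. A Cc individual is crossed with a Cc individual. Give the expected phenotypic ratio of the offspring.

Punnett square for Cc × Cc:
Offspring genotypes: 1 CC, 2 Cc, 1 cc
Phenotype counts: 1 chestnut, 2 palomino, 1 cremello
Ratio: 1 chestnut : 2 palomino : 1 cremello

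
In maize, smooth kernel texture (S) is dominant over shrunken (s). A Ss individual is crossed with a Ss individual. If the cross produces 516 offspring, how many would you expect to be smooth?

Punnett square for Ss × Ss:
Offspring genotypes: 1 SS, 2 Ss, 1 ss
smooth: 3, shrunken: 1
smooth: 3 out of 4 → fraction 3/4
Expected count = 3/4 × 516 = 387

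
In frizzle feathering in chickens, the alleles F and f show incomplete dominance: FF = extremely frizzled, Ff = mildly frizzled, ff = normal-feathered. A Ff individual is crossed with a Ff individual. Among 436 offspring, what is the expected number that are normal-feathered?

Punnett square for Ff × Ff:
Offspring genotypes: 1 FF, 2 Ff, 1 ff
Phenotype counts: 1 extremely frizzled, 2 mildly frizzled, 1 normal-feathered
normal-feathered: 1 out of 4 → fraction 1/4
Expected count = 1/4 × 436 = 109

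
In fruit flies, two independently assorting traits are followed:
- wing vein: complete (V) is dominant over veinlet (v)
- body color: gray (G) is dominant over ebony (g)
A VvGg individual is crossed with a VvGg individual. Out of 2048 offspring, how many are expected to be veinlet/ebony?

Dihybrid cross VvGg × VvGg — consider each gene separately:
wing vein: Vv × Vv → 1 VV, 2 Vv, 1 vv → 3 V_ : 1 vv (out of 4)
body color: Gg × Gg → 1 GG, 2 Gg, 1 gg → 3 G_ : 1 gg (out of 4)
Combine (counts out of 4 × 4 = 16): complete/gray (V_G_) = 3×3 = 9; complete/ebony (V_gg) = 3×1 = 3; veinlet/gray (vvG_) = 1×3 = 3; veinlet/ebony (vvgg) = 1×1 = 1
Phenotype counts (out of 16): 9 complete/gray, 3 complete/ebony, 3 veinlet/gray, 1 veinlet/ebony
veinlet/ebony: 1 out of 16 → fraction 1/16
Expected count = 1/16 × 2048 = 128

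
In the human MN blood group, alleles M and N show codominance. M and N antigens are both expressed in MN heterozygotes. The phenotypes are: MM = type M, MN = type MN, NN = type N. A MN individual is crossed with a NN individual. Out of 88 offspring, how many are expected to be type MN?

Punnett square for MN × NN:
Offspring genotypes: 2 MN, 2 NN
Phenotype counts: 2 type MN, 2 type N
type MN: 2 out of 4 → fraction 1/2
Expected count = 1/2 × 88 = 44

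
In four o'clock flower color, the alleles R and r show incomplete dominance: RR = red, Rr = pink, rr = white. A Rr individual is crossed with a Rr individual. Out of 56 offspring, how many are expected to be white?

Punnett square for Rr × Rr:
Offspring genotypes: 1 RR, 2 Rr, 1 rr
Phenotype counts: 1 red, 2 pink, 1 white
white: 1 out of 4 → fraction 1/4
Expected count = 1/4 × 56 = 14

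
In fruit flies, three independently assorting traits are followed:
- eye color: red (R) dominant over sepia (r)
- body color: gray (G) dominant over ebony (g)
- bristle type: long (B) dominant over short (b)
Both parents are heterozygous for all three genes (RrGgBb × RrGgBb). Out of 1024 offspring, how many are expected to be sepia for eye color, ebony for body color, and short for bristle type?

Trihybrid cross: RrGgBb × RrGgBb
Each trait segregates independently with a 3:1 phenotypic ratio, so each gene contributes 3/4 (dominant) or 1/4 (recessive).
Target: sepia (eye color), ebony (body color), short (bristle type)
Probability = product of independent per-trait probabilities
= 1/4 × 1/4 × 1/4 = 1/64
Expected count = 1/64 × 1024 = 16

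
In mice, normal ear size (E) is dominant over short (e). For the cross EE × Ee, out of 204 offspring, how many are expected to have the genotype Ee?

Punnett square for EE × Ee:
Offspring genotypes: 2 EE, 2 Ee
Total offspring: 4
Count with target: 2
Probability: 2/4 = 1/2
Expected count = 1/2 × 204 = 102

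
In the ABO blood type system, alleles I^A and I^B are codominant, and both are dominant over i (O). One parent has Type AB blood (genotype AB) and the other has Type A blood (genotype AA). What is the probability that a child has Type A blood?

Cross: AB × AA
Possible offspring genotypes: 2 AA, 2 AB
Blood type counts: 2 Type A, 2 Type AB
Probability of Type A: 2/4 = 1/2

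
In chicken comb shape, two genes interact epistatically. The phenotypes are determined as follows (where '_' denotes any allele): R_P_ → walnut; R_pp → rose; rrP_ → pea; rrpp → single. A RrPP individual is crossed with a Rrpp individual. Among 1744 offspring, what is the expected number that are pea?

Cross: RrPP × Rrpp — consider each gene separately:
R gene: Rr × Rr → 1 RR, 2 Rr, 1 rr → 3 R_ : 1 rr (out of 4)
P gene: PP × pp → 4 Pp → 4 P_ (out of 4)
Genotype classes (out of 4 × 4 = 16): R_P_ = 3×4 = 12; rrP_ = 1×4 = 4
Apply the phenotype rules: R_P_ (12) → walnut; rrP_ (4) → pea
Phenotype counts (out of 16): 12 walnut, 4 pea
pea: 4 out of 16 → fraction 1/4
Expected count = 1/4 × 1744 = 436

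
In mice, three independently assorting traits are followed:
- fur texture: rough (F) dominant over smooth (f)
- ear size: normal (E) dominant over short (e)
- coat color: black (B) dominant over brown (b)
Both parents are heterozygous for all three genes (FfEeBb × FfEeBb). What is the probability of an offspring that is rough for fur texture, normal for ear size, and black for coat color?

Trihybrid cross: FfEeBb × FfEeBb
Each trait segregates independently with a 3:1 phenotypic ratio, so each gene contributes 3/4 (dominant) or 1/4 (recessive).
Target: rough (fur texture), normal (ear size), black (coat color)
Probability = product of independent per-trait probabilities
= 3/4 × 3/4 × 3/4 = 27/64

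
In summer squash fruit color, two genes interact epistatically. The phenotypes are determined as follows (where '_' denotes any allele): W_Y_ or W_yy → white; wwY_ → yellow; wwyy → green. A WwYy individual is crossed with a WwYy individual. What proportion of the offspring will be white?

Cross: WwYy × WwYy — consider each gene separately:
W gene: Ww × Ww → 1 WW, 2 Ww, 1 ww → 3 W_ : 1 ww (out of 4)
Y gene: Yy × Yy → 1 YY, 2 Yy, 1 yy → 3 Y_ : 1 yy (out of 4)
Genotype classes (out of 4 × 4 = 16): W_Y_ = 3×3 = 9; W_yy = 3×1 = 3; wwY_ = 1×3 = 3; wwyy = 1×1 = 1
Apply the phenotype rules: W_Y_ (9) + W_yy (3) → white; wwY_ (3) → yellow; wwyy (1) → green
Phenotype counts (out of 16): 12 white, 3 yellow, 1 green
white: 12 out of 16
Probability: 12/16 = 3/4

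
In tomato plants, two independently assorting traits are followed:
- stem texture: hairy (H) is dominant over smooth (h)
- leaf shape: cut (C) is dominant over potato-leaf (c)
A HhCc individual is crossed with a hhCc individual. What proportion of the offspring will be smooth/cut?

Dihybrid cross HhCc × hhCc — consider each gene separately:
stem texture: Hh × hh → 2 Hh, 2 hh → 2 H_ : 2 hh (out of 4)
leaf shape: Cc × Cc → 1 CC, 2 Cc, 1 cc → 3 C_ : 1 cc (out of 4)
Combine (counts out of 4 × 4 = 16): hairy/cut (H_C_) = 2×3 = 6; hairy/potato-leaf (H_cc) = 2×1 = 2; smooth/cut (hhC_) = 2×3 = 6; smooth/potato-leaf (hhcc) = 2×1 = 2
Phenotype counts (out of 16): 6 hairy/cut, 2 hairy/potato-leaf, 6 smooth/cut, 2 smooth/potato-leaf
smooth/cut: 6 out of 16
Probability: 6/16 = 3/8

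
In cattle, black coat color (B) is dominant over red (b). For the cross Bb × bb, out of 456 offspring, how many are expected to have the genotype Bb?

Punnett square for Bb × bb:
Offspring genotypes: 2 Bb, 2 bb
Total offspring: 4
Count with target: 2
Probability: 2/4 = 1/2
Expected count = 1/2 × 456 = 228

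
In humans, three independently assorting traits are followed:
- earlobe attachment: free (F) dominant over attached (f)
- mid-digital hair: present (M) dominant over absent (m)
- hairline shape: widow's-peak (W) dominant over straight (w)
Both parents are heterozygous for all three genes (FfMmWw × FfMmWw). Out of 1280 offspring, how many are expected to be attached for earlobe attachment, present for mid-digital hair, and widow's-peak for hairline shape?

Trihybrid cross: FfMmWw × FfMmWw
Each trait segregates independently with a 3:1 phenotypic ratio, so each gene contributes 3/4 (dominant) or 1/4 (recessive).
Target: attached (earlobe attachment), present (mid-digital hair), widow's-peak (hairline shape)
Probability = product of independent per-trait probabilities
= 1/4 × 3/4 × 3/4 = 9/64
Expected count = 9/64 × 1280 = 180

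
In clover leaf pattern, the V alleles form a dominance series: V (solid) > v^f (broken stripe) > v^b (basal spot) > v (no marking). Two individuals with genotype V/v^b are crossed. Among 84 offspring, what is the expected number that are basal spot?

Cross: V/v^b × V/v^b
Allele dominance: V > v^f > v^b > v
Offspring genotypes: 1 V/V, 2 V/v^b, 1 v^b/v^b
Phenotype counts: 3 solid, 1 basal spot
basal spot: 1 out of 4 → fraction 1/4
Expected count = 1/4 × 84 = 21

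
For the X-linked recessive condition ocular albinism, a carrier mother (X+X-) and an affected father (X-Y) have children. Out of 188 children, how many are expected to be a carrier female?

Cross: X+X- × X-Y
Offspring: 1 X+X-, 1 X+Y, 1 X-X-, 1 X-Y
Probability of a carrier female: 1/4
Expected count = 1/4 × 188 = 47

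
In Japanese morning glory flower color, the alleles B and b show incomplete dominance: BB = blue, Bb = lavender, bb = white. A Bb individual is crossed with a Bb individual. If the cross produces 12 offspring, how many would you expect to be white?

Punnett square for Bb × Bb:
Offspring genotypes: 1 BB, 2 Bb, 1 bb
Phenotype counts: 1 blue, 2 lavender, 1 white
white: 1 out of 4 → fraction 1/4
Expected count = 1/4 × 12 = 3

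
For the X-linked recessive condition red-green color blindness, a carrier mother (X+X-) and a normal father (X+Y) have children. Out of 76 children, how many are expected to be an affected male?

Cross: X+X- × X+Y
Offspring: 1 X+X+, 1 X+Y, 1 X+X-, 1 X-Y
Probability of an affected male: 1/4
Expected count = 1/4 × 76 = 19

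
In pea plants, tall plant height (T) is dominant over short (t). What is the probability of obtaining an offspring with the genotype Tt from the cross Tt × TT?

Punnett square for Tt × TT:
Offspring genotypes: 2 TT, 2 Tt
Total offspring: 4
Count with target: 2
Probability: 2/4 = 1/2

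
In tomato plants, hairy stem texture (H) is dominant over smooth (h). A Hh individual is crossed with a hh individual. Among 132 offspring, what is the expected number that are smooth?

Punnett square for Hh × hh:
Offspring genotypes: 2 Hh, 2 hh
hairy: 2, smooth: 2
smooth: 2 out of 4 → fraction 1/2
Expected count = 1/2 × 132 = 66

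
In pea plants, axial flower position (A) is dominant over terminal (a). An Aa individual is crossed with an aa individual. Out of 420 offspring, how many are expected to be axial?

Punnett square for Aa × aa:
Offspring genotypes: 2 Aa, 2 aa
axial: 2, terminal: 2
axial: 2 out of 4 → fraction 1/2
Expected count = 1/2 × 420 = 210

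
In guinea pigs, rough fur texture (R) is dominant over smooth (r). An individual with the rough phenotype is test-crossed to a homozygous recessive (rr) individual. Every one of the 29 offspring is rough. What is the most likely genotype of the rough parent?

Test cross: ? × rr
All offspring are rough.
If the unknown parent were heterozygous (Rr), about half of 29 offspring would be smooth; none are. The unknown parent is most likely homozygous dominant (RR).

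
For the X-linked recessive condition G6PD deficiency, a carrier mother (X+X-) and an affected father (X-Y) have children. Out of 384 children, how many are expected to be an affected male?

Cross: X+X- × X-Y
Offspring: 1 X+X-, 1 X+Y, 1 X-X-, 1 X-Y
Probability of an affected male: 1/4
Expected count = 1/4 × 384 = 96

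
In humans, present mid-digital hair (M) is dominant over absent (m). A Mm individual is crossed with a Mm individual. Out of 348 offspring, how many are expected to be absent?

Punnett square for Mm × Mm:
Offspring genotypes: 1 MM, 2 Mm, 1 mm
present: 3, absent: 1
absent: 1 out of 4 → fraction 1/4
Expected count = 1/4 × 348 = 87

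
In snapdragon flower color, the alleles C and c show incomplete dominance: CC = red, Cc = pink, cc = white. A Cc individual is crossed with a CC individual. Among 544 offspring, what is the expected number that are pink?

Punnett square for Cc × CC:
Offspring genotypes: 2 CC, 2 Cc
Phenotype counts: 2 red, 2 pink
pink: 2 out of 4 → fraction 1/2
Expected count = 1/2 × 544 = 272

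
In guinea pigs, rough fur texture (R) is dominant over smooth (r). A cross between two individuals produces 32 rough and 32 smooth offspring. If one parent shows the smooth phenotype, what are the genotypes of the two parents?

Observed offspring: 32 rough, 32 smooth
The observed ratio simplifies to 1:1. One parent shows smooth, so its genotype must be rr. A 1:1 offspring split requires the other parent to be heterozygous (Rr).
Parent genotypes: rr × Rr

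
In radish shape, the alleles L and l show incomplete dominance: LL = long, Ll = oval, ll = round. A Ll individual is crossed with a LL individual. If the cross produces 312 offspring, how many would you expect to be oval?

Punnett square for Ll × LL:
Offspring genotypes: 2 LL, 2 Ll
Phenotype counts: 2 long, 2 oval
oval: 2 out of 4 → fraction 1/2
Expected count = 1/2 × 312 = 156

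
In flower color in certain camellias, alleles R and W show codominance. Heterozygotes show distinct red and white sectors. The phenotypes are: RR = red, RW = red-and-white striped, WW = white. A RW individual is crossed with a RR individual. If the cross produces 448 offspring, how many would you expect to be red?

Punnett square for RW × RR:
Offspring genotypes: 2 RR, 2 RW
Phenotype counts: 2 red, 2 red-and-white striped
red: 2 out of 4 → fraction 1/2
Expected count = 1/2 × 448 = 224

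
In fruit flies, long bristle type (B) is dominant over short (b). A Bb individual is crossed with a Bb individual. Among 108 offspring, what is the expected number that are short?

Punnett square for Bb × Bb:
Offspring genotypes: 1 BB, 2 Bb, 1 bb
long: 3, short: 1
short: 1 out of 4 → fraction 1/4
Expected count = 1/4 × 108 = 27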